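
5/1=5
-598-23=-621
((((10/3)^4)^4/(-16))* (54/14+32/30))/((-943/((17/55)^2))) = 67915000000000000/9376996375593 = 7242.72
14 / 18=7 / 9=0.78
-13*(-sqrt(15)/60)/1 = 13*sqrt(15)/60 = 0.84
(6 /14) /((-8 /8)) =-3 /7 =-0.43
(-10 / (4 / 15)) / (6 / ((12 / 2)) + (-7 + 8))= -75 / 4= -18.75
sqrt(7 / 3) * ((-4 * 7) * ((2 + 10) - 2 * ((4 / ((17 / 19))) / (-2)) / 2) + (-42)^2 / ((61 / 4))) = -293384 * sqrt(21) / 3111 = -432.16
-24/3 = -8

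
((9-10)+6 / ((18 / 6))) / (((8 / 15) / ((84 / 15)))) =21 / 2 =10.50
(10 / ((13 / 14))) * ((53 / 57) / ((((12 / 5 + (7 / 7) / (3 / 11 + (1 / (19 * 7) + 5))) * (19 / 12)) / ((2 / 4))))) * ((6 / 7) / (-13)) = -98262000 / 1220363027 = -0.08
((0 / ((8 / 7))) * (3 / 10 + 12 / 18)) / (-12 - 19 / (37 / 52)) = 0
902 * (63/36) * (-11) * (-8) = 138908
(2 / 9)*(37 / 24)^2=1369 / 2592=0.53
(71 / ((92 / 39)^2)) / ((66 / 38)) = 683943 / 93104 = 7.35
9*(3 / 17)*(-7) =-189 / 17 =-11.12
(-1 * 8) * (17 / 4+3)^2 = -841 / 2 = -420.50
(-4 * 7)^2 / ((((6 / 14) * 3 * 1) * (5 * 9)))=5488 / 405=13.55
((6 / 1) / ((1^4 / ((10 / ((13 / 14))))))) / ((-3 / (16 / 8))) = -43.08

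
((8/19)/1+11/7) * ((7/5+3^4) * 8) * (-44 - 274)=-55550784/133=-417675.07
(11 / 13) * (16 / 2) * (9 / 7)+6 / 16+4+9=16073 / 728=22.08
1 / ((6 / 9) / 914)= 1371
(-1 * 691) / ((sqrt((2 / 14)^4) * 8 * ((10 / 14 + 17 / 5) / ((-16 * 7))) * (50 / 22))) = 18250001 / 360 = 50694.45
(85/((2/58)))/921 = 2.68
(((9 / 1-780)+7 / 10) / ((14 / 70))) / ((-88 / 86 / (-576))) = -23848488 / 11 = -2168044.36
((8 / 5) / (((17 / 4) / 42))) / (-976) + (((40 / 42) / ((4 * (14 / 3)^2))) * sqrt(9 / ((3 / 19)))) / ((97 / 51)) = -84 / 5185 + 765 * sqrt(57) / 133084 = 0.03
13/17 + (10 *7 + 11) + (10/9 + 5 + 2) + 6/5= 69673/765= 91.08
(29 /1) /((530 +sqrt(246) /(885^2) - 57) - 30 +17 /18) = 31590732608763750 /483604490951399641 - 90854100 *sqrt(246) /483604490951399641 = 0.07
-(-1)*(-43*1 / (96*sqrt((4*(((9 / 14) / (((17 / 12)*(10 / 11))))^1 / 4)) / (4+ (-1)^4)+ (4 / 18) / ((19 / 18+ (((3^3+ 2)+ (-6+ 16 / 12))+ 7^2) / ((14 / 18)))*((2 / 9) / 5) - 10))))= -6665*sqrt(2316097) / 5605344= -1.81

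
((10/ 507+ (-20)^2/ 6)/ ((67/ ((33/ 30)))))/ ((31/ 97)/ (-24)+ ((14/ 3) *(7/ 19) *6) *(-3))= -548344104/ 15506316319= -0.04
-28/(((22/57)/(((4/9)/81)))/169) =-179816/2673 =-67.27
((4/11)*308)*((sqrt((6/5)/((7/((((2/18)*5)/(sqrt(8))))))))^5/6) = 2*2^(3/4)*sqrt(21)/3969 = 0.00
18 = 18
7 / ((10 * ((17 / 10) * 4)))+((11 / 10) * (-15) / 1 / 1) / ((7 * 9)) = -227 / 1428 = -0.16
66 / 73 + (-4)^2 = 1234 / 73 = 16.90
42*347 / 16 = 7287 / 8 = 910.88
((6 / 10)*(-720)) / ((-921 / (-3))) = -432 / 307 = -1.41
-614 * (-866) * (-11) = -5848964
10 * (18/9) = 20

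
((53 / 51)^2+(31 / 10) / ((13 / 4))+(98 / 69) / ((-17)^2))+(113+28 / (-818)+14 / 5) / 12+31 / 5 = 113782401013 / 6361577820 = 17.89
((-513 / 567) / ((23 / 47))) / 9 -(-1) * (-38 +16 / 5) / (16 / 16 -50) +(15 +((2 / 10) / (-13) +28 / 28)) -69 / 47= 1396389481 / 92960595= 15.02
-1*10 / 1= -10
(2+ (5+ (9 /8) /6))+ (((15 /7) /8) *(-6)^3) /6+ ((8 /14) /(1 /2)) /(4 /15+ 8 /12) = -965 /784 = -1.23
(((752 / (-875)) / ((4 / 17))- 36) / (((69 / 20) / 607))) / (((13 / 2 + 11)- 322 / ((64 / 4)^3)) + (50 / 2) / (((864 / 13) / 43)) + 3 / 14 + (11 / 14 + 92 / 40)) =-1552746479616 / 8211844445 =-189.09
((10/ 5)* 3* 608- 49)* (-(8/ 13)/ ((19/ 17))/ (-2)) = 990.82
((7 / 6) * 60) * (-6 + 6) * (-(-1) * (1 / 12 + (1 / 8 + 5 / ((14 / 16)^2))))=0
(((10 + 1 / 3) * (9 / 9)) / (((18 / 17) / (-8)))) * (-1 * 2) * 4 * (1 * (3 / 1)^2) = 16864 / 3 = 5621.33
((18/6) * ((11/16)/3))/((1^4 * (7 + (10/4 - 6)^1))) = 11/56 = 0.20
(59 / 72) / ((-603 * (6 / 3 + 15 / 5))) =-59 / 217080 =-0.00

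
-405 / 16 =-25.31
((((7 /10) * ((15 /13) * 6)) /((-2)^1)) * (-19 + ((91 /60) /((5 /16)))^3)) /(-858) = 281490433 /1045687500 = 0.27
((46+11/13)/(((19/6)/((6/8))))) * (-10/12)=-9135/988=-9.25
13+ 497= 510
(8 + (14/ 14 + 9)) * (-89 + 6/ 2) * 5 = -7740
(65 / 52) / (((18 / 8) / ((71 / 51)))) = 355 / 459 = 0.77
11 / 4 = 2.75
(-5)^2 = 25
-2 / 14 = -1 / 7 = -0.14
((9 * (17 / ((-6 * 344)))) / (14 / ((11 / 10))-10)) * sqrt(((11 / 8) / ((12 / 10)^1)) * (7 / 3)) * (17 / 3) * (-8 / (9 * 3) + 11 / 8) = -740707 * sqrt(385) / 53498880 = -0.27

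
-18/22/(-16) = 9/176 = 0.05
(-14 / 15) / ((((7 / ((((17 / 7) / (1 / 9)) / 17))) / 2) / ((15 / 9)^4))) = -500 / 189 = -2.65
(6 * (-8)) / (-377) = 48 / 377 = 0.13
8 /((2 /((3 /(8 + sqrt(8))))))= 12 /7 - 3 * sqrt(2) /7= 1.11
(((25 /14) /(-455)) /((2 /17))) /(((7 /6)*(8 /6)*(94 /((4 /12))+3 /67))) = -17085 /224697928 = -0.00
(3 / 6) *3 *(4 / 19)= 6 / 19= 0.32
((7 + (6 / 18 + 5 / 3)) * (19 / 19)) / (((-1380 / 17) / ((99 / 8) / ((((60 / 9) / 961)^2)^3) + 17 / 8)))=-2899166949209030152857681 / 235520000000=-12309642277551.93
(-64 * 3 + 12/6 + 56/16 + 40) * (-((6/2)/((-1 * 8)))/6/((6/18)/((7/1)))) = -6153/32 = -192.28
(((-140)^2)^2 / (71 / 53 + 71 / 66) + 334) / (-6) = -95985321569 / 3621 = -26507959.56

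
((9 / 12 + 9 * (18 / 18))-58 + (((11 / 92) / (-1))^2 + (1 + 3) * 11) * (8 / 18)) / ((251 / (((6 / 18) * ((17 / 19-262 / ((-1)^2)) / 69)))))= 75288136 / 522219807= 0.14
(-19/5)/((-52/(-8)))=-38/65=-0.58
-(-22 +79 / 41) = 823 / 41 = 20.07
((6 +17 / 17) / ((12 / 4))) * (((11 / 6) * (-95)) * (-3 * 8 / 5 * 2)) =11704 / 3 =3901.33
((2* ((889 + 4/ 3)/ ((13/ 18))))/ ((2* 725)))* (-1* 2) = -32052/ 9425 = -3.40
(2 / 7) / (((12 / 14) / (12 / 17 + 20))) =352 / 51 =6.90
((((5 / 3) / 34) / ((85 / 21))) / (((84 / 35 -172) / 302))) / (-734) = 5285 / 179882848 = 0.00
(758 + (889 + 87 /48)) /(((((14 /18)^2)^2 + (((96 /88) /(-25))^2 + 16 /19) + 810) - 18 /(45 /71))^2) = 2344602947714457851953125 /871386285698151557678903056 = 0.00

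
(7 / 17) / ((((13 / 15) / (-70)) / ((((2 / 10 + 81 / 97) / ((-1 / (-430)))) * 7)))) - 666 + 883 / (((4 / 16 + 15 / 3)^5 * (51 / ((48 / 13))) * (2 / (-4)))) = -9129914378860610 / 87550873137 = -104281.25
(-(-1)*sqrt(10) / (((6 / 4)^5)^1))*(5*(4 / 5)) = 128*sqrt(10) / 243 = 1.67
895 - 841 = 54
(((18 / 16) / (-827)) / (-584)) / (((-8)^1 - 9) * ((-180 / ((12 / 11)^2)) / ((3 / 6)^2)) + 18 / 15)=45 / 198716217664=0.00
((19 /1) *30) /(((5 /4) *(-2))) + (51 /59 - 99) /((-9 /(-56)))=-148436 /177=-838.62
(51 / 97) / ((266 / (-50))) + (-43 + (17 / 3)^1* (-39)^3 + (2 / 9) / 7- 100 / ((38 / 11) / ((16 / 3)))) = -336338.45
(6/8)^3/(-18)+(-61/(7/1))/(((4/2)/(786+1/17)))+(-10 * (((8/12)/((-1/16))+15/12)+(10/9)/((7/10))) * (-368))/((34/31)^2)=-63801735197/2330496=-27376.89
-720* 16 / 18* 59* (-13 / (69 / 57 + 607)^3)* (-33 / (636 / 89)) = -25751875435 / 2555927265114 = -0.01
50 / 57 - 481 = -480.12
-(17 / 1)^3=-4913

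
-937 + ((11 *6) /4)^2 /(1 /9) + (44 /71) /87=37389557 /24708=1513.26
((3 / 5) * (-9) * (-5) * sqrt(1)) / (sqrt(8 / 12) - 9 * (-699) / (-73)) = -37198683 / 118719385 - 143883 * sqrt(6) / 118719385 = -0.32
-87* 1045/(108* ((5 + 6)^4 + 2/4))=-30305/527094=-0.06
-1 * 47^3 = -103823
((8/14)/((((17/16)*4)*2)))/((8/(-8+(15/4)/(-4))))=-143/1904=-0.08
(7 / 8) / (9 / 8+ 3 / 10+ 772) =0.00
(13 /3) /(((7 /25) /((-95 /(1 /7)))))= -30875 /3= -10291.67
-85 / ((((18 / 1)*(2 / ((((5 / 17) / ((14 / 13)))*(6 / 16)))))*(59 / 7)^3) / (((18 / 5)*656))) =-391755 / 410758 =-0.95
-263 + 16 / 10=-1307 / 5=-261.40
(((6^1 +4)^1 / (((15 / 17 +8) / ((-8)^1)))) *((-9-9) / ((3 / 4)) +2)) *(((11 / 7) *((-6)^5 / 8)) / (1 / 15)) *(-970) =4654612512000 / 1057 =4403606917.69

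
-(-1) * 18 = 18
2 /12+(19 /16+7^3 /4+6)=4469 /48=93.10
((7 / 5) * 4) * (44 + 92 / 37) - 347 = -3207 / 37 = -86.68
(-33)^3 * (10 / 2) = -179685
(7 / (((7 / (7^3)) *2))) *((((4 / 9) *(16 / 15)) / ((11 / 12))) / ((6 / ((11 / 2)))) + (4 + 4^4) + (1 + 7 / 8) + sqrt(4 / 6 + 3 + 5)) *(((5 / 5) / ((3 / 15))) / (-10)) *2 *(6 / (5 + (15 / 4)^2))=-14320.60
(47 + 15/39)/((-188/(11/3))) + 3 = 3805/1833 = 2.08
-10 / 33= -0.30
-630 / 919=-0.69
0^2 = 0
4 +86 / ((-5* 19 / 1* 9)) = 3334 / 855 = 3.90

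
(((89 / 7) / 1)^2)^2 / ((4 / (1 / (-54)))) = -62742241 / 518616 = -120.98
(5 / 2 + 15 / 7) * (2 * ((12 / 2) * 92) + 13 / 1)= 72605 / 14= 5186.07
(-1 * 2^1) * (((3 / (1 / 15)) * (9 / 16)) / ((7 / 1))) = -405 / 56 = -7.23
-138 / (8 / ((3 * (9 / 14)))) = -1863 / 56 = -33.27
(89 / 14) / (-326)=-89 / 4564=-0.02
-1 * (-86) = 86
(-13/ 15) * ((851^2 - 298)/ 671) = -3136913/ 3355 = -935.00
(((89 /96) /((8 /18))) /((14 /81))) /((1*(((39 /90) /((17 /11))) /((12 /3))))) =5514885 /32032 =172.17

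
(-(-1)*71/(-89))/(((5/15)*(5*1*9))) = -0.05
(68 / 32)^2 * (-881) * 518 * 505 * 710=-11822062375025 / 16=-738878898439.06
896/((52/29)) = 6496/13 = 499.69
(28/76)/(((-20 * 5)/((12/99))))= -7/15675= -0.00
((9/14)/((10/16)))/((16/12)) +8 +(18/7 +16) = 957/35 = 27.34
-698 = -698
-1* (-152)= 152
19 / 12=1.58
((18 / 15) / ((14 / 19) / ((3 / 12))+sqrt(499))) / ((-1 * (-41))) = -2128 / 12095205+722 * sqrt(499) / 12095205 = 0.00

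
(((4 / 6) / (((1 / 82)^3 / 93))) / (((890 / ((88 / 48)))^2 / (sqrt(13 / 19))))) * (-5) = -258522671 * sqrt(247) / 6772455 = -599.93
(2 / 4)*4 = 2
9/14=0.64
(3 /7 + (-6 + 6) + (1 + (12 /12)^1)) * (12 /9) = 68 /21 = 3.24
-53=-53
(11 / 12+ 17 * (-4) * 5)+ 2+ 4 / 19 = -76807 / 228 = -336.87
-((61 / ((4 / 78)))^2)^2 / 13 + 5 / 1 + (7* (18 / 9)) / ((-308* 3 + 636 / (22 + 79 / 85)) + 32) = -64850309098087683 / 421112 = -153997770422.33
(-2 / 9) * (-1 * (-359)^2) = 28640.22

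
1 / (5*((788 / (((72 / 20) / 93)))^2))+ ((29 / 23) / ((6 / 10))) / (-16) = -0.13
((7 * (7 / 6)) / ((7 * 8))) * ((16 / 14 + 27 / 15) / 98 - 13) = -14829 / 7840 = -1.89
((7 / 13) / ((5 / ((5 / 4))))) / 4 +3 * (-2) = -1241 / 208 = -5.97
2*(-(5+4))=-18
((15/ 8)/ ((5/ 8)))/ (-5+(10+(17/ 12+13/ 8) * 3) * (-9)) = -24/ 1417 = -0.02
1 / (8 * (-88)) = -1 / 704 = -0.00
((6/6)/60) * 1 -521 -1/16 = -125051/240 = -521.05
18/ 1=18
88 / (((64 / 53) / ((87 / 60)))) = 16907 / 160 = 105.67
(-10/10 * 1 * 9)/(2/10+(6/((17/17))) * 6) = -45/181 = -0.25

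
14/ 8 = 7/ 4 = 1.75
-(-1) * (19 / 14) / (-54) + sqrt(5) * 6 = -19 / 756 + 6 * sqrt(5) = 13.39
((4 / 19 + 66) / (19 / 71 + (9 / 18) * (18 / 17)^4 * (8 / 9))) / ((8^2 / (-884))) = -824322118919 / 744720200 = -1106.89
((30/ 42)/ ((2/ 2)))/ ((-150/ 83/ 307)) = -25481/ 210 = -121.34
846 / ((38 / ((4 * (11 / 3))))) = 6204 / 19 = 326.53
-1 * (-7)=7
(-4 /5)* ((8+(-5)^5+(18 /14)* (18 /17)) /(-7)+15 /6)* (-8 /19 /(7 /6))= 71585952 /553945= 129.23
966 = 966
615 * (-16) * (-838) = 8245920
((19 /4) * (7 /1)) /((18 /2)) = 133 /36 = 3.69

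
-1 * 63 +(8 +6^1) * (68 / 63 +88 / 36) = -41 / 3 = -13.67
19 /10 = 1.90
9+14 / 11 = 113 / 11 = 10.27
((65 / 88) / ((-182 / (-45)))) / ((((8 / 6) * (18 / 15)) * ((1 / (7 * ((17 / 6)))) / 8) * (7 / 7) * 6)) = 2125 / 704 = 3.02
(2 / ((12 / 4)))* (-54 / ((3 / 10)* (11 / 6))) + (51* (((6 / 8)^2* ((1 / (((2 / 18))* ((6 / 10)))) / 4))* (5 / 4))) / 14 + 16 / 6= -6290023 / 118272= -53.18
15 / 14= 1.07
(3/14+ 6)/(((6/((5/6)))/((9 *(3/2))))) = 1305/112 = 11.65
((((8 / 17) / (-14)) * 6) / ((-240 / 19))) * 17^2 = 323 / 70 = 4.61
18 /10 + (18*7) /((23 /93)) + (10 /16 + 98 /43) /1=20341053 /39560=514.18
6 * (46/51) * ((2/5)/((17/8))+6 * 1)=48392/1445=33.49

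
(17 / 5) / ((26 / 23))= 391 / 130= 3.01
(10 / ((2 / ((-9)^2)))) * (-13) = -5265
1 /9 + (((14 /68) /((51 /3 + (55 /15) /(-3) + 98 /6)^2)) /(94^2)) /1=25091718007 /225825416136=0.11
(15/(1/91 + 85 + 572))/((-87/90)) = -0.02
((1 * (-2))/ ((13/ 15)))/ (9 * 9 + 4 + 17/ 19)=-95/ 3536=-0.03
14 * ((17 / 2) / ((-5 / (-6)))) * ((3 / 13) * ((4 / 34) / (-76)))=-63 / 1235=-0.05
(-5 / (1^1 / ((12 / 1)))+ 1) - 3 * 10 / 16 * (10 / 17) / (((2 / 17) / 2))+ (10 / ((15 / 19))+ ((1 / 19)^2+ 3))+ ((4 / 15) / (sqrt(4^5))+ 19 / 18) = -7929727 / 129960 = -61.02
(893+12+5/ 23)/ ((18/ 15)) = 17350/ 23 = 754.35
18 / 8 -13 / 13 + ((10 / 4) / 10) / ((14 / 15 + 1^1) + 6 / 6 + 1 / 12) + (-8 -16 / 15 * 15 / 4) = -7723 / 724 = -10.67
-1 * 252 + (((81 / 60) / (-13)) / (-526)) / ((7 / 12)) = -60311079 / 239330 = -252.00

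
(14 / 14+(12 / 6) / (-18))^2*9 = 64 / 9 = 7.11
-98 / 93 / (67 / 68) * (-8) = 8.56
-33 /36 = -11 /12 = -0.92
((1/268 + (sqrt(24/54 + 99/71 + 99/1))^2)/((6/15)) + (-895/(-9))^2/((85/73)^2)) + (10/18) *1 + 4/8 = 6723458408551/890852904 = 7547.22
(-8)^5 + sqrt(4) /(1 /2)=-32764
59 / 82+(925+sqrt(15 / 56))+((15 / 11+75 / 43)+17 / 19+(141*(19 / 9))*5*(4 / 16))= sqrt(210) / 28+5756067985 / 4421604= 1302.32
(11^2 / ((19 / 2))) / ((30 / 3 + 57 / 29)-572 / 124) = 108779 / 62795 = 1.73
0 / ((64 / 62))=0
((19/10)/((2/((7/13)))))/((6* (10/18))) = 399/2600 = 0.15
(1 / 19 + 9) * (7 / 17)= 1204 / 323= 3.73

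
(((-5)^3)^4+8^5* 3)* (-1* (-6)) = 1465433574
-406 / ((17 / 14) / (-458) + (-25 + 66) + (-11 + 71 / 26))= -33842536 / 2728085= -12.41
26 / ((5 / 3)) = 78 / 5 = 15.60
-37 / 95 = -0.39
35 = 35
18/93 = 6/31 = 0.19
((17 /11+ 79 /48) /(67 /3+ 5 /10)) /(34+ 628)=1685 /7981072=0.00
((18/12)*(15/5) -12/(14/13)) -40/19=-2327/266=-8.75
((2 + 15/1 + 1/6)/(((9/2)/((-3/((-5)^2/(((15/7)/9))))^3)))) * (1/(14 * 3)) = -0.00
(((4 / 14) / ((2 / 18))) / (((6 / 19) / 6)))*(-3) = -1026 / 7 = -146.57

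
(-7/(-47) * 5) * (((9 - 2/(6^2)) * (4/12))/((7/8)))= 3220/1269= 2.54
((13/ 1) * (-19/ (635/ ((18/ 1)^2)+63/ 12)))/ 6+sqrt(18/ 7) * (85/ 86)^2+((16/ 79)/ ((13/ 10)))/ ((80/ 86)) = -6648167/ 1199536+21675 * sqrt(14)/ 51772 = -3.98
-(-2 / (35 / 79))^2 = -24964 / 1225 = -20.38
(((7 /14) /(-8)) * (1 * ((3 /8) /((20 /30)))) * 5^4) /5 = -1125 /256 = -4.39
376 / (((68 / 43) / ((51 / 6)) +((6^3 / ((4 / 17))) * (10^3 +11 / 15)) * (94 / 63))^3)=160216543375 / 1097399463092104842590327784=0.00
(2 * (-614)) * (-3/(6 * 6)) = 307/3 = 102.33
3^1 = 3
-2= -2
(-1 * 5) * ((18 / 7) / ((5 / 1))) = -18 / 7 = -2.57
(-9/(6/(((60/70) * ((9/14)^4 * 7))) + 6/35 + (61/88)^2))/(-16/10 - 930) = 40011602400/26950244240291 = 0.00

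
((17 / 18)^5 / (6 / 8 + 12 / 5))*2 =7099285 / 14880348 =0.48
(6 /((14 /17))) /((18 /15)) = 85 /14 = 6.07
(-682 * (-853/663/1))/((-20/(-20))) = 581746/663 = 877.44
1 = 1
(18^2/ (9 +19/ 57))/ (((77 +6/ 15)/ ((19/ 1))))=2565/ 301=8.52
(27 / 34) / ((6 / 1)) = 9 / 68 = 0.13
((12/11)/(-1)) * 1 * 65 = -780/11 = -70.91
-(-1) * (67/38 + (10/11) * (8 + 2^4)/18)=2.98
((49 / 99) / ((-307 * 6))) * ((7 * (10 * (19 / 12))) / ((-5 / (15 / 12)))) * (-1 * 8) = -32585 / 547074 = -0.06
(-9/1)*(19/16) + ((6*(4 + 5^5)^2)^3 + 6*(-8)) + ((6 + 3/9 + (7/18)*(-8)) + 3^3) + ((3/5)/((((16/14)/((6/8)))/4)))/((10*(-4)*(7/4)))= 182444022722503694213736761/900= 202715580802781882459707.50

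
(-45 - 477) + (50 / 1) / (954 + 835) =-933808 / 1789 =-521.97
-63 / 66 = -21 / 22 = -0.95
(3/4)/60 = 1/80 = 0.01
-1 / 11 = -0.09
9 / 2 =4.50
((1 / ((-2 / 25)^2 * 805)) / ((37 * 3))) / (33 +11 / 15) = 625 / 12056968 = 0.00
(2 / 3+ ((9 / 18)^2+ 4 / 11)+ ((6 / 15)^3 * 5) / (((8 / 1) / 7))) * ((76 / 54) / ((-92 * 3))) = -97831 / 12295800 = -0.01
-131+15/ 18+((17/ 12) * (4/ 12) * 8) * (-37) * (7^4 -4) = -670355/ 2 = -335177.50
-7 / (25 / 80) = -22.40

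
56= 56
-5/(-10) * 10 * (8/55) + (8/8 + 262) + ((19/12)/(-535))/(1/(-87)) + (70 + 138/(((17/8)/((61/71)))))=11074712967/28412780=389.78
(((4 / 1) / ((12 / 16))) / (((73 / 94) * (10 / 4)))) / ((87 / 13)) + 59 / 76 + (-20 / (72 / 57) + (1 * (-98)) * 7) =-5072779051 / 7240140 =-700.65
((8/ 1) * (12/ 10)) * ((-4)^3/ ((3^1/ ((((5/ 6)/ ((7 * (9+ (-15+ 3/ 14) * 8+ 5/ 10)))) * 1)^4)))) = -128000/ 435797397329121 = -0.00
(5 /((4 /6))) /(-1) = -15 /2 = -7.50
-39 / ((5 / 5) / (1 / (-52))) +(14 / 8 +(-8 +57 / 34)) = -65 / 17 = -3.82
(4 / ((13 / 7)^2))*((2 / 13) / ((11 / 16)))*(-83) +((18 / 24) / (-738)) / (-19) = -9732664729 / 451826232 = -21.54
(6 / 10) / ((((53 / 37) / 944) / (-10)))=-209568 / 53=-3954.11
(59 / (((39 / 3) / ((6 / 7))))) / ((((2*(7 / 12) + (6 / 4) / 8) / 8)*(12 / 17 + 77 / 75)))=34663680 / 2613247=13.26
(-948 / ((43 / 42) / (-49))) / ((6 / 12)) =3901968 / 43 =90743.44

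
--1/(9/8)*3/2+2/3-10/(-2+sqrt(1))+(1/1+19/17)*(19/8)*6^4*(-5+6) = 111012/17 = 6530.12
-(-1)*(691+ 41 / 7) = 4878 / 7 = 696.86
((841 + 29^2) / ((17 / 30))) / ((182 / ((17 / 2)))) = 12615 / 91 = 138.63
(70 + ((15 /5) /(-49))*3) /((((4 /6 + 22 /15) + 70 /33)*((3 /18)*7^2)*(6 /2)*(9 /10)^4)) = 1881550000 /1843096437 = 1.02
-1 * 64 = -64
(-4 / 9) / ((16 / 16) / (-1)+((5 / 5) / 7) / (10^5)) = 2800000 / 6299991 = 0.44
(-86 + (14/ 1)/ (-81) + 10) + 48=-2282/ 81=-28.17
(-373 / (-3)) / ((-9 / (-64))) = 23872 / 27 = 884.15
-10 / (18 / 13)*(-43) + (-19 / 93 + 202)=142946 / 279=512.35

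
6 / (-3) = -2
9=9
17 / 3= 5.67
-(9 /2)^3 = -729 /8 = -91.12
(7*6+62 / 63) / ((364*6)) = 677 / 34398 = 0.02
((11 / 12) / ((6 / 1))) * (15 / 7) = 55 / 168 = 0.33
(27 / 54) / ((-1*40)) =-1 / 80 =-0.01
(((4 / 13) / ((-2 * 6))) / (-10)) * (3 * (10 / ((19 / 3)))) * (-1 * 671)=-2013 / 247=-8.15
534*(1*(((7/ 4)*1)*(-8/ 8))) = -1869/ 2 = -934.50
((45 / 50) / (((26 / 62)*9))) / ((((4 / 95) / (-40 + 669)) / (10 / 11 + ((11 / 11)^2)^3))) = 7780101 / 1144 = 6800.79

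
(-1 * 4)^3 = -64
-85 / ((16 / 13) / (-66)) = 4558.12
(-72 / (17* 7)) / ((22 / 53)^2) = -50562 / 14399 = -3.51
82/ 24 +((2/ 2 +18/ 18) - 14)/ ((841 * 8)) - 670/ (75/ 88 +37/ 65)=-38396362147/ 82058052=-467.92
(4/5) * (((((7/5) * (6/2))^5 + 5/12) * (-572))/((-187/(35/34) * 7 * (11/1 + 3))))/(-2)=-16.80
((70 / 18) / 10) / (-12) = -7 / 216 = -0.03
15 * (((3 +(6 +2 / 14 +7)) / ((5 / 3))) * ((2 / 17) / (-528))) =-339 / 10472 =-0.03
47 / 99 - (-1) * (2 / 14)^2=2402 / 4851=0.50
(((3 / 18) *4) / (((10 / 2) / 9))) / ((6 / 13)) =13 / 5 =2.60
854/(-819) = -122/117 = -1.04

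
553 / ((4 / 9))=4977 / 4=1244.25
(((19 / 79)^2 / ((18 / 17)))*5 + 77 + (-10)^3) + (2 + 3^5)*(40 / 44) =-865002079 / 1235718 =-700.00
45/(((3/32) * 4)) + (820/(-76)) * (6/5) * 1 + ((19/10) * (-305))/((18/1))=51203/684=74.86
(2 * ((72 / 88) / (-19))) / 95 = -18 / 19855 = -0.00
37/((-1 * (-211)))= 37/211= 0.18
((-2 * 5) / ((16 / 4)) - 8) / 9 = -7 / 6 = -1.17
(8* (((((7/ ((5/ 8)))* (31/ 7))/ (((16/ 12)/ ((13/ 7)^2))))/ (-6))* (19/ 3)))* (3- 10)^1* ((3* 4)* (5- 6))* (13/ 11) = -107555.99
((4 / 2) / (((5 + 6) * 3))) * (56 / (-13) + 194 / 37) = 300 / 5291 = 0.06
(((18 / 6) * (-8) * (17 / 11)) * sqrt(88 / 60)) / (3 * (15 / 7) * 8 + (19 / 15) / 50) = -142800 * sqrt(330) / 2971463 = -0.87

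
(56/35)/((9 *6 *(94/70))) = 28/1269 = 0.02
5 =5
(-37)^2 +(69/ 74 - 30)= 99155/ 74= 1339.93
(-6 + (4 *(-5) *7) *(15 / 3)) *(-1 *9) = 6354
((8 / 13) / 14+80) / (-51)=-1.57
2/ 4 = 0.50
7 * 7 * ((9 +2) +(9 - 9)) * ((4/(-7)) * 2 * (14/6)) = -4312/3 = -1437.33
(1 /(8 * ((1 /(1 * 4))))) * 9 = 9 /2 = 4.50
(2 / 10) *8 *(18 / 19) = 144 / 95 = 1.52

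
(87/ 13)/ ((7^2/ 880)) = 76560/ 637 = 120.19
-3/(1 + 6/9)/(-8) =9/40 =0.22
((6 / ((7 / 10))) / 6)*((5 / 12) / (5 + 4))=25 / 378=0.07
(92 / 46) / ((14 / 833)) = 119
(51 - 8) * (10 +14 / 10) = 490.20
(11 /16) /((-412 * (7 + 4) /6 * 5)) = -3 /16480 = -0.00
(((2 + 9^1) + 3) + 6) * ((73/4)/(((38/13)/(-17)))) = -80665/38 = -2122.76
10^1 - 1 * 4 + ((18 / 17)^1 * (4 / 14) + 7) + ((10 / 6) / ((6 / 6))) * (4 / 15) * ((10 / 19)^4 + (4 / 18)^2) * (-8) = 145321816775 / 11305477071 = 12.85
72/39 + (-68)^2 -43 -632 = 51361/13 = 3950.85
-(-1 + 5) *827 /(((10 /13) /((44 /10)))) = -473044 /25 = -18921.76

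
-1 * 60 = -60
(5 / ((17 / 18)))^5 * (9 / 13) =53144100000 / 18458141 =2879.17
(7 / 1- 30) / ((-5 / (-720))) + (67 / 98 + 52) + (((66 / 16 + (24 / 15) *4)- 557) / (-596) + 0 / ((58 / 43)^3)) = -3258.40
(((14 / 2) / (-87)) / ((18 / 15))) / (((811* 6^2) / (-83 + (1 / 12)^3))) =0.00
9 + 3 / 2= 10.50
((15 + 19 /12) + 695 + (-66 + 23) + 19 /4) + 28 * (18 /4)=2398 /3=799.33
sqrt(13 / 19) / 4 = sqrt(247) / 76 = 0.21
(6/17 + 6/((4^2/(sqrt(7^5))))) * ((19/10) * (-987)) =-2756691 * sqrt(7)/80 - 56259/85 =-91830.86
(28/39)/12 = 7/117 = 0.06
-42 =-42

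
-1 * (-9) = 9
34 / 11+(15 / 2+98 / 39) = 11243 / 858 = 13.10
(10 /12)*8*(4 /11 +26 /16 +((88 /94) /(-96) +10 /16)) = 161545 /9306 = 17.36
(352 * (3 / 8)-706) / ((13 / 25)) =-14350 / 13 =-1103.85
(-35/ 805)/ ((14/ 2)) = -0.01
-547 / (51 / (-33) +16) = -6017 / 159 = -37.84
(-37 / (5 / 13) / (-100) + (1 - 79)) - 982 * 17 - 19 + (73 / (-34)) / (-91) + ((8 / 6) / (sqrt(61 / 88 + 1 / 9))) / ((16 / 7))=-12987076143 / 773500 + sqrt(286) / 26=-16789.36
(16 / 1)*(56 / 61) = 896 / 61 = 14.69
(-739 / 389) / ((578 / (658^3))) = -105266970284 / 112421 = -936363.94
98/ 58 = 49/ 29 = 1.69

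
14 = 14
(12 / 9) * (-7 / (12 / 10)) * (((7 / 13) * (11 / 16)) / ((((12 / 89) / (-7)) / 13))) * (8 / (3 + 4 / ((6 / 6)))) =239855 / 108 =2220.88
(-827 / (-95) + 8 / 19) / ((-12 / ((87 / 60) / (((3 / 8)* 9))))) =-8381 / 25650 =-0.33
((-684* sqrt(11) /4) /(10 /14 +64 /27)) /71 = -32319* sqrt(11) /41393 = -2.59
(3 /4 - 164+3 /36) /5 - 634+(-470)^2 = 6607001 /30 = 220233.37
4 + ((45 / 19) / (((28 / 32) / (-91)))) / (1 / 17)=-79484 / 19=-4183.37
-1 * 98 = -98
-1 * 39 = -39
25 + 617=642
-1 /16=-0.06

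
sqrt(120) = 2 * sqrt(30) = 10.95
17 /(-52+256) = 1 /12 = 0.08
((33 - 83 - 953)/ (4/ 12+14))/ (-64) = 3009/ 2752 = 1.09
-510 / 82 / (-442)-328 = -349633 / 1066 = -327.99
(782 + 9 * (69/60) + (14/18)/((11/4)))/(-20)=-1569413/39600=-39.63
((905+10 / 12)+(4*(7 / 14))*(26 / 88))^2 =821604.91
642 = 642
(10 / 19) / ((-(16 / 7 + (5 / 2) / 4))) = -560 / 3097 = -0.18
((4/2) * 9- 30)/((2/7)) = -42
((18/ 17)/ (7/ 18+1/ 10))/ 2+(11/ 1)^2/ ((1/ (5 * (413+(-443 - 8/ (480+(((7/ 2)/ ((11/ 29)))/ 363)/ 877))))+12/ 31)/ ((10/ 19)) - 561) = 28413155248499104935/ 32774709909260790658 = 0.87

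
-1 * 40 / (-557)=40 / 557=0.07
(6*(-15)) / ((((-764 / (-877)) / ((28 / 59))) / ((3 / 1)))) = -147.09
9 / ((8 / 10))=45 / 4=11.25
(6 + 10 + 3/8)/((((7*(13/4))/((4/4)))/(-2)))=-131/91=-1.44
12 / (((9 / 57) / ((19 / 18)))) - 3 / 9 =719 / 9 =79.89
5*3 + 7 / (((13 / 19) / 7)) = 1126 / 13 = 86.62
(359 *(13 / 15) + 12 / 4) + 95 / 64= 302993 / 960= 315.62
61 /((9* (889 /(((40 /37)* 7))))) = 2440 /42291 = 0.06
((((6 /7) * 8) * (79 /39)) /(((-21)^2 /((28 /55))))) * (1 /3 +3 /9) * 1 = 10112 /945945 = 0.01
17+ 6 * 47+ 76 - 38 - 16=321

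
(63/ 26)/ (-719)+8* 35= 5234257/ 18694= 280.00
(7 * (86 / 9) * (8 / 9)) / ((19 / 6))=9632 / 513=18.78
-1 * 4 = -4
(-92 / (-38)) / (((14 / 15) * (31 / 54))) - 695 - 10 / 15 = -8548811 / 12369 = -691.15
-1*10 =-10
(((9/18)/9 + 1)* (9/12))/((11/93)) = 589/88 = 6.69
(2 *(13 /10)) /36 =13 /180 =0.07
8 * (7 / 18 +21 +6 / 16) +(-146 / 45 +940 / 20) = 3268 / 15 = 217.87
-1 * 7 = -7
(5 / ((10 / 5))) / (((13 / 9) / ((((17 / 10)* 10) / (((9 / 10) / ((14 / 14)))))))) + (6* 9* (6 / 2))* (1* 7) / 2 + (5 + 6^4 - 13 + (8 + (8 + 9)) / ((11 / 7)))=272215 / 143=1903.60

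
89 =89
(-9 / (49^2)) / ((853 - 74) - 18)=-9 / 1827161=-0.00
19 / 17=1.12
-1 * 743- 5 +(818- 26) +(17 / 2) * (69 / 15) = 831 / 10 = 83.10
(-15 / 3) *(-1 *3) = 15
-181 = -181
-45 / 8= -5.62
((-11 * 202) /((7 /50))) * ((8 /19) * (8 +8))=-14220800 /133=-106923.31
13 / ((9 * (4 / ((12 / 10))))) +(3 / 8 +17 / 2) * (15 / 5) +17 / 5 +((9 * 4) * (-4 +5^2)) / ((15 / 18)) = 112519 / 120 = 937.66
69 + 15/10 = 141/2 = 70.50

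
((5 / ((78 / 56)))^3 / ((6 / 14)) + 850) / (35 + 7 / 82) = 13978658900 / 511982289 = 27.30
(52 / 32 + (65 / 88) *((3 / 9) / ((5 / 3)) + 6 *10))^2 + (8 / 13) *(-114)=3231285 / 1573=2054.22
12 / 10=6 / 5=1.20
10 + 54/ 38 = 217/ 19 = 11.42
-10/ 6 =-5/ 3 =-1.67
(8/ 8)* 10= 10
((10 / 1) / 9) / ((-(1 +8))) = -10 / 81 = -0.12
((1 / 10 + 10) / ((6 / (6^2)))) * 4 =1212 / 5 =242.40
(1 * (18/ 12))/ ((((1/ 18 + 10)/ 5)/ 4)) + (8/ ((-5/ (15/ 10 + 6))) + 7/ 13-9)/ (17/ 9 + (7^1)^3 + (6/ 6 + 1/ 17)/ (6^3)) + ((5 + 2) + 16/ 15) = 16376002739/ 1489978425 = 10.99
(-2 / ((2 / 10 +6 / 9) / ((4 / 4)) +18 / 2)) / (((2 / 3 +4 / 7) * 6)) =-105 / 3848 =-0.03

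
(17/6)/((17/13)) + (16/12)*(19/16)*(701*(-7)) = -31069/4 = -7767.25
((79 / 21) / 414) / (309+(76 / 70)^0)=79 / 2695140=0.00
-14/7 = -2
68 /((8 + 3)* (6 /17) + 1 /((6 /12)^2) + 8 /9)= 5202 /671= 7.75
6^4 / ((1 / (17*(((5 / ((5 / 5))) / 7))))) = 110160 / 7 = 15737.14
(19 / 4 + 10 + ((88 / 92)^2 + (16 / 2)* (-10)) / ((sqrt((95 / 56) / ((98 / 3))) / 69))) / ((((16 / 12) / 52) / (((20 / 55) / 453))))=767 / 1661 - 60913216* sqrt(1995) / 3629285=-749.19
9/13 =0.69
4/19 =0.21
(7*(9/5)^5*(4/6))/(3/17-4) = -4684554/203125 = -23.06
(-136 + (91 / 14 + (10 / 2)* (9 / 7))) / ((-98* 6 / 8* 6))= 1723 / 6174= 0.28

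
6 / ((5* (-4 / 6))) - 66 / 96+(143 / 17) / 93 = -303179 / 126480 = -2.40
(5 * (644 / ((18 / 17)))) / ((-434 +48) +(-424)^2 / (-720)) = -68425 / 14303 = -4.78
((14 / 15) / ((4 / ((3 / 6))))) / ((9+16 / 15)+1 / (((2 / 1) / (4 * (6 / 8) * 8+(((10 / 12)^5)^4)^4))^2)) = 74503529388702471693761799791075442026154152927401592609153047417660226961194193646163877383663213601894988228815141935775744 / 98387235785864175632423888375915799279175777628810951988664461105887782202696917662408159283066126201794398586347103746144592773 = 0.00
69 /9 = 23 /3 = 7.67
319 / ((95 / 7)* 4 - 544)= -0.65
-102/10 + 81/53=-2298/265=-8.67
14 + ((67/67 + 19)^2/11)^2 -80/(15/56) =376666/363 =1037.65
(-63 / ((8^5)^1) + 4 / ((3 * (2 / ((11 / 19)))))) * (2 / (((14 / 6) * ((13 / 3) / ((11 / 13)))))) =23671065 / 368263168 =0.06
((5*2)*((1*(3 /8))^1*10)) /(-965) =-15 /386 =-0.04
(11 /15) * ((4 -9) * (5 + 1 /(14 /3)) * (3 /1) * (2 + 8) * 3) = -12045 /7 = -1720.71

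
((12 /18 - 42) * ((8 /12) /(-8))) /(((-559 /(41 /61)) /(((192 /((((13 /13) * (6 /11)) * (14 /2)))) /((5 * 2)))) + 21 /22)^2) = 1614190336 /12671684792361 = 0.00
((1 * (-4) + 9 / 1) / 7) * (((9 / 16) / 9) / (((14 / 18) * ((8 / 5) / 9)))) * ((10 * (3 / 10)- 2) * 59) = 119475 / 6272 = 19.05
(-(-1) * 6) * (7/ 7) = 6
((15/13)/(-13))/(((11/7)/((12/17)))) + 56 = 1768508/31603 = 55.96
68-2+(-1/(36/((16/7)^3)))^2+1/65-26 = 24854566409/619421985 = 40.13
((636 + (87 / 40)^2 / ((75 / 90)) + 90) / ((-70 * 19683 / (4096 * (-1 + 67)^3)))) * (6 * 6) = -379898832896 / 16875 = -22512523.43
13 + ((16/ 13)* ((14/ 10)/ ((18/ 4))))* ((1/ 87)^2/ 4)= 57562301/ 4427865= 13.00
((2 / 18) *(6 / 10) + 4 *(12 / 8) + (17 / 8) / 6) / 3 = 1541 / 720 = 2.14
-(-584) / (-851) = -584 / 851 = -0.69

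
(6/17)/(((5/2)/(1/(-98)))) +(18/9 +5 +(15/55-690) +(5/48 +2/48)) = -1501081663/2199120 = -682.58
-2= -2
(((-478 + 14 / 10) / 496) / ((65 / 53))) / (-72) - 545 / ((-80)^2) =-1724117 / 23212800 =-0.07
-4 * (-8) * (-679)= -21728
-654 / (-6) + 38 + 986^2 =972343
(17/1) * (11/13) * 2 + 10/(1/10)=1674/13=128.77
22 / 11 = 2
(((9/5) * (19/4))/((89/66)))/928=5643/825920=0.01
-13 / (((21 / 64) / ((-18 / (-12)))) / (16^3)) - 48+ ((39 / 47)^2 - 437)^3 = -6285591977716608784 / 75454507303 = -83303068.33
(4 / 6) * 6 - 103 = -99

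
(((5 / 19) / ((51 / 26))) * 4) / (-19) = -520 / 18411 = -0.03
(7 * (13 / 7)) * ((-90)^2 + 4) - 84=105268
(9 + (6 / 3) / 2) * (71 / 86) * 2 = 710 / 43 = 16.51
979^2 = 958441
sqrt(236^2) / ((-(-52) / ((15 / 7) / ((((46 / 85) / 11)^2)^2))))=676378375303125 / 407448496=1660034.05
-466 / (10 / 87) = -20271 / 5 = -4054.20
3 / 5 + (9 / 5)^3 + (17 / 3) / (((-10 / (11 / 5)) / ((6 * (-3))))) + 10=4859 / 125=38.87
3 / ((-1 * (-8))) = 3 / 8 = 0.38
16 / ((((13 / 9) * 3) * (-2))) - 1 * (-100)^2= -130024 / 13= -10001.85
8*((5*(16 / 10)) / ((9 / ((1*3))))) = 64 / 3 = 21.33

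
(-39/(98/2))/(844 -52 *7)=-13/7840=-0.00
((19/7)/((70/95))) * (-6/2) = -1083/98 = -11.05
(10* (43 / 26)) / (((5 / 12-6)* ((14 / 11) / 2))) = -28380 / 6097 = -4.65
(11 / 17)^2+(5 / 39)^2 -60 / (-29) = 31920854 / 12747501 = 2.50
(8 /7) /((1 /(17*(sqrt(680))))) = 272*sqrt(170) /7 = 506.64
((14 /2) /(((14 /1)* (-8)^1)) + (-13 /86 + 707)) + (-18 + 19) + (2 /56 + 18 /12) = 3416095 /4816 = 709.32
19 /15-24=-22.73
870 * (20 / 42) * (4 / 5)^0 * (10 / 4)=1035.71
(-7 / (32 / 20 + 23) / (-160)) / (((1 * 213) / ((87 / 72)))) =203 / 20120832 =0.00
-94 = -94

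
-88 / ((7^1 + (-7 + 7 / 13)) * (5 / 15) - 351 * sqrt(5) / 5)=2730 / 4258829 + 1067742 * sqrt(5) / 4258829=0.56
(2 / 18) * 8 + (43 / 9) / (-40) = 277 / 360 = 0.77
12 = 12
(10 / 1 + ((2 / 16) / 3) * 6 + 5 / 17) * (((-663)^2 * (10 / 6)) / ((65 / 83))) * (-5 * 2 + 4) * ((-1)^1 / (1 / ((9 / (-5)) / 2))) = -1065306411 / 20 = -53265320.55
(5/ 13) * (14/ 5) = 14/ 13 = 1.08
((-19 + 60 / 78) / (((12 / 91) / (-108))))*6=89586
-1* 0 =0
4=4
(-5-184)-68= -257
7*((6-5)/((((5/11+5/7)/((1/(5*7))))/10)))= 77/45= 1.71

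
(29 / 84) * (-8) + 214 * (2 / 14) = 584 / 21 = 27.81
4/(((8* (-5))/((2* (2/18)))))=-0.02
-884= -884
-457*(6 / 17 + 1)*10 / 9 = -105110 / 153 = -686.99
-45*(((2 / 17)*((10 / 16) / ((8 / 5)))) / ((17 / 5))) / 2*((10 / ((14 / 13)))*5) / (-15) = 121875 / 129472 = 0.94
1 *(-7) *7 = -49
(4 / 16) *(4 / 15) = 1 / 15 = 0.07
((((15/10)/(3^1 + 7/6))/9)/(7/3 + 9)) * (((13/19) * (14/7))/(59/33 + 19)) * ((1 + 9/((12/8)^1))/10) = 1287/7913500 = 0.00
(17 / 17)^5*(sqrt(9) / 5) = 3 / 5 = 0.60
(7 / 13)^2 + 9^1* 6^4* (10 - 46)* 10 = -709637711 / 169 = -4199039.71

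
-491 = -491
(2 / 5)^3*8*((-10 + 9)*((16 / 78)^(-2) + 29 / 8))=-1753 / 125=-14.02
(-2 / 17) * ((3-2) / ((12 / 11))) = -11 / 102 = -0.11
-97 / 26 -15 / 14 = -437 / 91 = -4.80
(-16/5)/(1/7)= -112/5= -22.40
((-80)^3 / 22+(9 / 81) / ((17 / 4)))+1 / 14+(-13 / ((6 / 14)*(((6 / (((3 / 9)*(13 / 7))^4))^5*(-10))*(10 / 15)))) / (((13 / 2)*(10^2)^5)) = -134502752659526134874469174466840374090504944213 / 5779439383999508718456156186441600000000000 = -23272.63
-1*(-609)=609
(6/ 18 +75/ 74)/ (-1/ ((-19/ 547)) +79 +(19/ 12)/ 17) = 193154/ 15471661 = 0.01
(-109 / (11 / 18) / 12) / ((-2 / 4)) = 327 / 11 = 29.73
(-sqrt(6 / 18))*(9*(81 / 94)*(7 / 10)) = -1701*sqrt(3) / 940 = -3.13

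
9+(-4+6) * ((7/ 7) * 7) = 23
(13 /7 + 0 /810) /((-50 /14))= -13 /25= -0.52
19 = 19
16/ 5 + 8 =56/ 5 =11.20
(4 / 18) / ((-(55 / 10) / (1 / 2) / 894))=-18.06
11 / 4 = 2.75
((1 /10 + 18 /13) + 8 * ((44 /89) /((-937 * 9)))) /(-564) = -144807881 /55029372840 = -0.00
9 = 9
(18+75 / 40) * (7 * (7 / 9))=2597 / 24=108.21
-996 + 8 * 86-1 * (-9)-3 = -302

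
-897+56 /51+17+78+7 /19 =-775717 /969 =-800.53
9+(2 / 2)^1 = 10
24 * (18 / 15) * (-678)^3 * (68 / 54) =-56515389696 / 5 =-11303077939.20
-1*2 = -2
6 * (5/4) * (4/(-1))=-30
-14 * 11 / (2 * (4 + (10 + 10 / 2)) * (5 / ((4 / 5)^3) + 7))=-4928 / 20387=-0.24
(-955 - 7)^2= 925444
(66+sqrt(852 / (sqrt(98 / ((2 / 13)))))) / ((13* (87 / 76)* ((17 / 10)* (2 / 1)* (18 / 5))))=1900* 13^(3 / 4)* sqrt(1491) / 15746913+20900 / 57681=0.39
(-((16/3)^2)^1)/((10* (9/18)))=-5.69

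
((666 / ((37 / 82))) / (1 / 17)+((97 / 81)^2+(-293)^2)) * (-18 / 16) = -363946655 / 2916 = -124810.24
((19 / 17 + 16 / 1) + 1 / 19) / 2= 2773 / 323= 8.59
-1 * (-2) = 2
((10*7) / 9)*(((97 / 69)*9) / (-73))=-6790 / 5037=-1.35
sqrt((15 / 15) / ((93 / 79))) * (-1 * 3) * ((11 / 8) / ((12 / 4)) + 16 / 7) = -461 * sqrt(7347) / 5208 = -7.59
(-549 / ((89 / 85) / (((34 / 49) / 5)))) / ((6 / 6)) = -317322 / 4361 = -72.76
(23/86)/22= 23/1892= 0.01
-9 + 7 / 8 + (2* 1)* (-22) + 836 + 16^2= 8319 / 8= 1039.88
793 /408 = 1.94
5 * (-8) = -40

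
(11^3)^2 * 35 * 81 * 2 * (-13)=-130581761310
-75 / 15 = -5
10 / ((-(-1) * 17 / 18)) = 180 / 17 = 10.59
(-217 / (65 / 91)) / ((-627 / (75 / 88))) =7595 / 18392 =0.41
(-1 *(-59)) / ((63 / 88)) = 5192 / 63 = 82.41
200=200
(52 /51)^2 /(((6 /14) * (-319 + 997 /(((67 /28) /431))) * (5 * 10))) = 634088 /2342933266725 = 0.00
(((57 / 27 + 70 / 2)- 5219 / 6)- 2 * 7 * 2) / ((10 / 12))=-1032.87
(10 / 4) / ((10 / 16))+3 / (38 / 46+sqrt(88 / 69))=-169 / 941+138*sqrt(1518) / 941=5.53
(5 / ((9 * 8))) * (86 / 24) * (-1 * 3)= -215 / 288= -0.75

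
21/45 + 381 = 381.47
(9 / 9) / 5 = 1 / 5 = 0.20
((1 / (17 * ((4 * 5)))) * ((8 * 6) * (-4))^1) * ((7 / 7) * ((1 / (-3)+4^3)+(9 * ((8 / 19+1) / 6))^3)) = -4829950 / 116603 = -41.42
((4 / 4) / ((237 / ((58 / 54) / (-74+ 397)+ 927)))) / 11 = 8084396 / 22735647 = 0.36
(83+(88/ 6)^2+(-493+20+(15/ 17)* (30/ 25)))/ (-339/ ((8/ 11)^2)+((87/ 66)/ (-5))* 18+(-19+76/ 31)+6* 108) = 2902155520/ 237336507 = 12.23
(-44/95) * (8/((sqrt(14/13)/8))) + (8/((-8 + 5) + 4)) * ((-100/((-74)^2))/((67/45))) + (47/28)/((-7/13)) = -1408 * sqrt(182)/665 - 57806753/17977708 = -31.78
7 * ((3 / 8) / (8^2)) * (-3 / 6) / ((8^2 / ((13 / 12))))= -91 / 262144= -0.00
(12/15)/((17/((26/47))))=104/3995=0.03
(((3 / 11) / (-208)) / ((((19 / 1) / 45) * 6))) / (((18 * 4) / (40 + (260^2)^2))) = -2856100025 / 86944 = -32849.88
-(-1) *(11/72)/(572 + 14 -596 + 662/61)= 671/3744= 0.18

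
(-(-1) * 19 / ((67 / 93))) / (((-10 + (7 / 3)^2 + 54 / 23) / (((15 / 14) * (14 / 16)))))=-5486535 / 489904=-11.20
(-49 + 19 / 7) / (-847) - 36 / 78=-31362 / 77077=-0.41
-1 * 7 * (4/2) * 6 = -84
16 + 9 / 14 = 233 / 14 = 16.64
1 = 1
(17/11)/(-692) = -17/7612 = -0.00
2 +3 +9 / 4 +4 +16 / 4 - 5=41 / 4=10.25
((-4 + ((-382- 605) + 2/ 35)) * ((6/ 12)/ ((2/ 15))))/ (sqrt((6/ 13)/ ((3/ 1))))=-104049 * sqrt(26)/ 56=-9474.07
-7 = -7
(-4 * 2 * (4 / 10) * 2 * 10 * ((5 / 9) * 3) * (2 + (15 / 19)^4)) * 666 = -22112407680 / 130321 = -169676.47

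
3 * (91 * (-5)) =-1365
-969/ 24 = -323/ 8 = -40.38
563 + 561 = 1124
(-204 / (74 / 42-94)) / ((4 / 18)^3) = 780759 / 3874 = 201.54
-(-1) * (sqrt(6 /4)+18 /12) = sqrt(6) /2+3 /2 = 2.72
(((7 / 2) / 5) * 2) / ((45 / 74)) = 518 / 225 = 2.30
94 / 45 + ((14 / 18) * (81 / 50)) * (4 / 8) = 2447 / 900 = 2.72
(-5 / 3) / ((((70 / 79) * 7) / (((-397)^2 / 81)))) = -12451111 / 23814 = -522.85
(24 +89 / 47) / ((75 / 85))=20689 / 705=29.35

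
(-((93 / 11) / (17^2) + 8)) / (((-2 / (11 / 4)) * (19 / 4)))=25525 / 10982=2.32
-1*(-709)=709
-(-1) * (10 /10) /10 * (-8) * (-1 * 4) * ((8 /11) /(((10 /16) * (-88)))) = -128 /3025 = -0.04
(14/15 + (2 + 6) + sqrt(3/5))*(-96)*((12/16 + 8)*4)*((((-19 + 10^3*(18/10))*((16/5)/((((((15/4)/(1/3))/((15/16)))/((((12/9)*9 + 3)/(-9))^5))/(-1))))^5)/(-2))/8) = 2434960937500000000000*sqrt(15)/68630377364883 + 326284765625000000000000/205891132094649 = 1722155060.77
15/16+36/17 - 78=-20385/272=-74.94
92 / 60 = 23 / 15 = 1.53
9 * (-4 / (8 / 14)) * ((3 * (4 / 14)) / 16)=-27 / 8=-3.38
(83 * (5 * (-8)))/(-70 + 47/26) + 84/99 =49.53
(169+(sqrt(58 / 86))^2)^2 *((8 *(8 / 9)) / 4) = 94633984 / 1849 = 51181.17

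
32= 32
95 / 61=1.56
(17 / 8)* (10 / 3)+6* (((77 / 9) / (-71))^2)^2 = 1574916037493 / 222301385388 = 7.08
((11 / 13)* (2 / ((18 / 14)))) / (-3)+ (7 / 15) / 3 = -497 / 1755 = -0.28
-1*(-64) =64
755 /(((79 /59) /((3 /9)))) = 44545 /237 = 187.95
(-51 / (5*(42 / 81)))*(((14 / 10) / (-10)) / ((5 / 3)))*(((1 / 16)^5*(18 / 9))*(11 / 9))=5049 / 1310720000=0.00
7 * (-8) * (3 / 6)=-28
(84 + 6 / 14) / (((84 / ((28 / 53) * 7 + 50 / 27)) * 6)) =782287 / 841428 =0.93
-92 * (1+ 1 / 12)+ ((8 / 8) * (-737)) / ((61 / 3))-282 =-76478 / 183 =-417.91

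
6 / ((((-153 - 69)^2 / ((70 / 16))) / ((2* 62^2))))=33635 / 8214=4.09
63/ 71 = 0.89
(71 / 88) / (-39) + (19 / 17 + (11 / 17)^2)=1503289 / 991848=1.52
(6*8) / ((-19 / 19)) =-48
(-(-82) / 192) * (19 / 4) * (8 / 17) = 779 / 816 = 0.95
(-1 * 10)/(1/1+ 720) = -10/721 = -0.01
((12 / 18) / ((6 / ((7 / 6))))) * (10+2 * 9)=98 / 27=3.63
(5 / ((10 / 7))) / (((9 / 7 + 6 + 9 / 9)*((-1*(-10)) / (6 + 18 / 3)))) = 147 / 290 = 0.51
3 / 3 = 1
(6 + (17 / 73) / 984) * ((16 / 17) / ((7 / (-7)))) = -862018 / 152643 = -5.65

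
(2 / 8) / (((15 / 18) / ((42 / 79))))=63 / 395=0.16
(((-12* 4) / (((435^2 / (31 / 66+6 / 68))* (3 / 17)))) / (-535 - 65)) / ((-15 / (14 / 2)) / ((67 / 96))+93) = 293594 / 19752833491875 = 0.00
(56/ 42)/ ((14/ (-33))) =-22/ 7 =-3.14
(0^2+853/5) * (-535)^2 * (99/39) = 123953038.85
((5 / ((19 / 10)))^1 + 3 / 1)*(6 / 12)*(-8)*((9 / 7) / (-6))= 642 / 133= 4.83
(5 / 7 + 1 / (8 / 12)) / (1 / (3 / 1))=93 / 14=6.64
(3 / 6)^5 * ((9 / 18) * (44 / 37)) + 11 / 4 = 1639 / 592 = 2.77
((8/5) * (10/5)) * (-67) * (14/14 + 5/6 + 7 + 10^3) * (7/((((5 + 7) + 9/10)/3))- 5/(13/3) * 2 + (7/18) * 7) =-33337914404/75465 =-441766.57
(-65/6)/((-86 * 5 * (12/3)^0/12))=13/43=0.30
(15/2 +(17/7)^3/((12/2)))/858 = 5087/441441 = 0.01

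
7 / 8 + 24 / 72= 29 / 24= 1.21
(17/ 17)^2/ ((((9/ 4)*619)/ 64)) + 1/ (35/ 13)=81383/ 194985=0.42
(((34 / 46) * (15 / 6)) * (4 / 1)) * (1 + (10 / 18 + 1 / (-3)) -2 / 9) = 170 / 23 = 7.39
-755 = -755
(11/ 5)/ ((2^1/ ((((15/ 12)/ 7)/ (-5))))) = -11/ 280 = -0.04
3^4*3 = 243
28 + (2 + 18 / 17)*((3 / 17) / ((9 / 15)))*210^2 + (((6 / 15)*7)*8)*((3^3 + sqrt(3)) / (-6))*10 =11182780 / 289 - 112*sqrt(3) / 3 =38630.08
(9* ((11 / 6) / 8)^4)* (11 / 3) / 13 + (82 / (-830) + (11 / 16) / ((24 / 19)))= 4319481029 / 9546301440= 0.45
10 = 10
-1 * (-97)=97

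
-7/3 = -2.33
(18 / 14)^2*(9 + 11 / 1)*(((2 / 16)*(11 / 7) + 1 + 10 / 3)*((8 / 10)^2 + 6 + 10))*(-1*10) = -8547552 / 343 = -24919.98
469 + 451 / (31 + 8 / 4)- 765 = -847 / 3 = -282.33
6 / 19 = 0.32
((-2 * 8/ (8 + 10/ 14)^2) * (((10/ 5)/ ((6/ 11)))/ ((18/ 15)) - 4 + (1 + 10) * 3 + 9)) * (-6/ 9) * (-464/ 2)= -134415232/ 100467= -1337.90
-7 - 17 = -24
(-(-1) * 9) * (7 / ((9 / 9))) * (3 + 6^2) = 2457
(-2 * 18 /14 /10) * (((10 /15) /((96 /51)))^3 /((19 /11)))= -54043 /8171520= -0.01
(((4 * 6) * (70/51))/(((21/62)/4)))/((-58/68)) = -456.09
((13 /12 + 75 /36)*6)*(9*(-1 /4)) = -171 /4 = -42.75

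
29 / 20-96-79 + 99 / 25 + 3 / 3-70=-23859 / 100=-238.59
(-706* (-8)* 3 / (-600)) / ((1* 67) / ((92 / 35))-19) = -64952 / 14925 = -4.35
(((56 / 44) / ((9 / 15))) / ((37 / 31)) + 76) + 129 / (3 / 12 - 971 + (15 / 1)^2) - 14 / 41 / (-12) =7728696337 / 99554642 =77.63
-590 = -590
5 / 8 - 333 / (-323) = 4279 / 2584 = 1.66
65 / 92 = 0.71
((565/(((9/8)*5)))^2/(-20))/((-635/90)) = 408608/5715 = 71.50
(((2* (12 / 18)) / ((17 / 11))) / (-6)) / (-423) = 22 / 64719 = 0.00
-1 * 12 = -12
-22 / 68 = -11 / 34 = -0.32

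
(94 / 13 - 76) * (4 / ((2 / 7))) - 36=-12984 / 13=-998.77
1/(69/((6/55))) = 2/1265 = 0.00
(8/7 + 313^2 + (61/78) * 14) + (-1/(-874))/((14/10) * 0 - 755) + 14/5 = 3530252027083/36028902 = 97983.89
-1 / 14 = -0.07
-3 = -3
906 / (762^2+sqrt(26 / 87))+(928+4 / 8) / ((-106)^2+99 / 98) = 1359695753298065247 / 16150500785926090681 - 453 * sqrt(2262) / 14665914281003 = 0.08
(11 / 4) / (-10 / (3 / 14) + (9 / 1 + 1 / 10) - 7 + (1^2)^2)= -165 / 2614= -0.06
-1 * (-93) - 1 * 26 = 67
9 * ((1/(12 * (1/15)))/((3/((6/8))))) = 2.81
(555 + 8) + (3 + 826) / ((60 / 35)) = 12559 / 12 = 1046.58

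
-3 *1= -3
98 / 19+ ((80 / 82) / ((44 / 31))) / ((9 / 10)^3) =6.10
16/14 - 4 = -20/7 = -2.86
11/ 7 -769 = -5372/ 7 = -767.43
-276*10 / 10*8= -2208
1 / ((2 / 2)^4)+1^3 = 2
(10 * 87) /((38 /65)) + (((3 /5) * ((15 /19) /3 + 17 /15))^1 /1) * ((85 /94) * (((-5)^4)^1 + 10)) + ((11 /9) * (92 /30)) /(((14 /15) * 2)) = 221805245 /112518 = 1971.29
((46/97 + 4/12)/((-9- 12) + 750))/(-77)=-235/16334703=-0.00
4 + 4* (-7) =-24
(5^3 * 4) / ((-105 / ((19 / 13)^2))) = -36100 / 3549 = -10.17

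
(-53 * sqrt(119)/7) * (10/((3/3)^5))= -530 * sqrt(119)/7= -825.95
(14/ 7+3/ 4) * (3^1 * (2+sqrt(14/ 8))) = 33 * sqrt(7)/ 8+33/ 2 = 27.41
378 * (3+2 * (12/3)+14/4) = 5481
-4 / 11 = -0.36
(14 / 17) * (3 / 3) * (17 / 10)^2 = 119 / 50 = 2.38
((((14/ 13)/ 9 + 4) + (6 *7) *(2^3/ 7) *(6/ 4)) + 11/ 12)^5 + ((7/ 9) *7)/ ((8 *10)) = 304562933697172587255193/ 112253339427840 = 2713174817.33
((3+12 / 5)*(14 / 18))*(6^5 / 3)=54432 / 5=10886.40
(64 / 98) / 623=0.00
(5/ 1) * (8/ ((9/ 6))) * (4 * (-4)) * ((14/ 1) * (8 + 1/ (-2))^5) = -141750000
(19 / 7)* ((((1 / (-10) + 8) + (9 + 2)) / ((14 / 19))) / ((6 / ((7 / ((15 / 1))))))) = 5.42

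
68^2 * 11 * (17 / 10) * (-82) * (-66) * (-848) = -1984189177344 / 5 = -396837835468.80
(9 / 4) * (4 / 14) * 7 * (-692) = -3114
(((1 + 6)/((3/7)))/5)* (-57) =-931/5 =-186.20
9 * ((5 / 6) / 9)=5 / 6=0.83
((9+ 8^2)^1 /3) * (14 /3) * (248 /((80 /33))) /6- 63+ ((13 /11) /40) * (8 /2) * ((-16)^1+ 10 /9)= 1852649 /990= 1871.36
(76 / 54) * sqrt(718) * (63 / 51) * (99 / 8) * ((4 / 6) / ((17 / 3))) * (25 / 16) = 36575 * sqrt(718) / 9248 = 105.97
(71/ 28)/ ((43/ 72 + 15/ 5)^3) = 6625152/ 121617853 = 0.05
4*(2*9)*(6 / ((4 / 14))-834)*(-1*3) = 175608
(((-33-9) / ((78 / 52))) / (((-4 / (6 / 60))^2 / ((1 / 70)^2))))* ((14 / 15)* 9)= -3 / 100000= -0.00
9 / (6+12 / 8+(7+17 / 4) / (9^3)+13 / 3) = 2916 / 3839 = 0.76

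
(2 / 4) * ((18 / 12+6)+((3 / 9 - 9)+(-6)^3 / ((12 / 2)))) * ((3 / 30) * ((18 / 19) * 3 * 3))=-6021 / 380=-15.84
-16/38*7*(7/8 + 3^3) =-1561/19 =-82.16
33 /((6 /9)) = 99 /2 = 49.50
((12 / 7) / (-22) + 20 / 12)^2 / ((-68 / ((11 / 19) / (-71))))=134689 / 444991932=0.00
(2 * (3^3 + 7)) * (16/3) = 1088/3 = 362.67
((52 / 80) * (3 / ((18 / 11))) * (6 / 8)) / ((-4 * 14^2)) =-0.00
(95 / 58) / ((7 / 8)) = 380 / 203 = 1.87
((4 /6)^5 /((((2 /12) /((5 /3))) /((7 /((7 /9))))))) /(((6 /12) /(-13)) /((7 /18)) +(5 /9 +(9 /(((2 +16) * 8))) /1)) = 465920 /20409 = 22.83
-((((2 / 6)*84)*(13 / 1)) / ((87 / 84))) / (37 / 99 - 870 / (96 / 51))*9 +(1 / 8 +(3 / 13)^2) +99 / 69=5582227095035 / 659666719192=8.46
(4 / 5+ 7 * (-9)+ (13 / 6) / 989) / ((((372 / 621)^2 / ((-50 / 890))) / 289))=331193707821 / 117687904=2814.17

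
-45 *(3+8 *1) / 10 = -99 / 2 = -49.50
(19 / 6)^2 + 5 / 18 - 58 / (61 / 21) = -21217 / 2196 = -9.66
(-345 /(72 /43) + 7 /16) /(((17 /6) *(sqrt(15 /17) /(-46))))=226987 *sqrt(255) /1020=3553.62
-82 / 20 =-41 / 10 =-4.10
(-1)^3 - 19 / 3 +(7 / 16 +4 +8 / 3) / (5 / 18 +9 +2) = -32659 / 4872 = -6.70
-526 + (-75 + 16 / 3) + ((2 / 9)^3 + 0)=-434233 / 729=-595.66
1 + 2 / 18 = 10 / 9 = 1.11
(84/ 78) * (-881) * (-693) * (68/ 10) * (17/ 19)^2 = 83987361612/ 23465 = 3579261.10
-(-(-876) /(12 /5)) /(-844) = 0.43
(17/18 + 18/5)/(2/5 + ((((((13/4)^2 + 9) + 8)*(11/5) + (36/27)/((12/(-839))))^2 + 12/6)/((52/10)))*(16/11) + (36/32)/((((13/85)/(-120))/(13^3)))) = -8422128/3593467375367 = -0.00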